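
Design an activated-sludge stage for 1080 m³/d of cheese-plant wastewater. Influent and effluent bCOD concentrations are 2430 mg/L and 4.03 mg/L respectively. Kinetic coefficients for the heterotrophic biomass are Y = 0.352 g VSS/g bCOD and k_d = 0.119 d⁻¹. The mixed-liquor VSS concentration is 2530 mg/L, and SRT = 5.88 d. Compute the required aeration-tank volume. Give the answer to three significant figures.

Rearranging the biomass balance for a CMAS with decay, V = Y·Q·ΔS·θ_c / [X·(1+k_d θ_c)] = 0.352 × 1080 × (2430 − 4.03) × 5.88 / [2530 × (1 + 0.119 × 5.88)] = 5.42×10^6 / 4300 = 1261 m³.

V ≈ 1260 m³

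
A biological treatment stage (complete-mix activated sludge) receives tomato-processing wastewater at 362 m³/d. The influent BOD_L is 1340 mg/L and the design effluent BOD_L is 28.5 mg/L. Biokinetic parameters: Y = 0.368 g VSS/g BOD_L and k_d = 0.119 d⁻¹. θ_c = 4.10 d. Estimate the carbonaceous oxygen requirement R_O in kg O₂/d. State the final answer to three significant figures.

R_O ≈ 308 kg O₂/d

The observed yield is Y_obs = Y/(1 + k_d·θ_c) = 0.368 / (1 + 0.119 × 4.10) = 0.368 / 1.488 = 0.2473 g VSS per g BOD_L removed.
Q·(S₀ − S) = 362 × (1340 − 28.5) × 10⁻³ = 474.8 kg/d removed.
P_X = Y_obs·Q·(S₀ − S) = 0.2473 × 474.8 = 117.4 kg VSS/d.
Carbonaceous O₂ demand = substrate oxidised − cell-mass equivalent = 474.8 − 1.42 × 117.4 = 308.0 kg O₂/d.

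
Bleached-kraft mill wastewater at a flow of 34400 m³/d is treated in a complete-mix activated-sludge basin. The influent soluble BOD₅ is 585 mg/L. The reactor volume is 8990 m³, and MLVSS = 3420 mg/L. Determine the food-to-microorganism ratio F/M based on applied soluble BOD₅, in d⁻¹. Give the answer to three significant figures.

Food-to-microorganism ratio F/M = Q S₀ / (V X) = 34400 × 585 / (8990 × 3420) = 0.6545 d⁻¹.

F/M ≈ 0.655 d⁻¹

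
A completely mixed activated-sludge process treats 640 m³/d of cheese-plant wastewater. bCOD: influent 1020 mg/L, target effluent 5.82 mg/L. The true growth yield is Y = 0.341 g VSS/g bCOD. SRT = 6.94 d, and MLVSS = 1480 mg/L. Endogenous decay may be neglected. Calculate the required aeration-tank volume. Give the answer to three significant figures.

With k_d = 0 the design equation reduces to V = Y Q (S₀−S) θ_c / X = 0.341 × 640 × (1020 − 5.82) × 6.94 / 1480 = 1038 m³.

V ≈ 1040 m³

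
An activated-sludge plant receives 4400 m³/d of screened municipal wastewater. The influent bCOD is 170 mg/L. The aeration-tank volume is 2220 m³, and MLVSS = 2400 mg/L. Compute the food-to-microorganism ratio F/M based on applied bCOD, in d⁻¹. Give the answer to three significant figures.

F/M = Q·S₀ / (V·X) = 4400 × 170 / (2220 × 2400) = 0.1404 g bCOD·(g VSS·d)⁻¹.

F/M ≈ 0.140 d⁻¹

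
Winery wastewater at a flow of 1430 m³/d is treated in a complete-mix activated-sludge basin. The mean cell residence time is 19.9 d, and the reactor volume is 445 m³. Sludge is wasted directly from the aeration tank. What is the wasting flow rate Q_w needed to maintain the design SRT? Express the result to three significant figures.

Q_w ≈ 22.4 m³/d

Wasting from the aeration tank: Q_w = V / θ_c = 445.0 / 19.9 = 22.36 m³/d.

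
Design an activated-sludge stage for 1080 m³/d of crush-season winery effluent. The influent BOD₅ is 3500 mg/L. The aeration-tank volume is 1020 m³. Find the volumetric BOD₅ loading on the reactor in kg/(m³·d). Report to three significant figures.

Applied BOD₅ load per unit volume = Q·S₀/V = (1080 × 3500/1000)/1020 = 3.706 kg BOD₅·m⁻³·d⁻¹.

L_v ≈ 3.71 kg BOD₅/(m³·d)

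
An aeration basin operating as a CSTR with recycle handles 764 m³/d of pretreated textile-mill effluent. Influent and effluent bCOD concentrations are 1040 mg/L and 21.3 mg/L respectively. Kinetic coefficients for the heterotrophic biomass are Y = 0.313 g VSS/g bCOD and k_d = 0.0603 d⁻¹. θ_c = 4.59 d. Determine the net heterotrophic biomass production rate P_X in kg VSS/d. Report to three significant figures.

P_X ≈ 191 kg VSS/d

The observed yield is Y_obs = Y/(1 + k_d·θ_c) = 0.313 / (1 + 0.0603 × 4.59) = 0.313 / 1.277 = 0.2451 g VSS per g bCOD removed.
Mass of bCOD removed per day: Q(S₀ − S) = 764 × 1019 g/m³ = 778.3 kg/d.
Biomass produced: P_X = Y_obs·Q·ΔS = 0.2451 × 778.3 ≈ 190.8 kg VSS/d.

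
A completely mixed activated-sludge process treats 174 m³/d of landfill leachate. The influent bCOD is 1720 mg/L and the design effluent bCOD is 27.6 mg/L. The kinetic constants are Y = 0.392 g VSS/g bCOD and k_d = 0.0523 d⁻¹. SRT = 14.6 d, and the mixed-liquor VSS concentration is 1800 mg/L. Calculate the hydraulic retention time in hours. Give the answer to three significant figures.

τ ≈ 73.2 h

Steady-state biomass mass balance: V·X·(1 + k_d·θ_c) = Y·Q·(S₀ − S)·θ_c, so V = 0.392 × 174 × (1720 − 27.6) × 14.6 / [1800 × (1 + 0.0523 × 14.6)] = 1.69×10^6 / 3174 = 530.9 m³.
HRT = V/Q = 530.9 m³ / 174 m³·d⁻¹ = 3.051 d × 24 = 73.23 h.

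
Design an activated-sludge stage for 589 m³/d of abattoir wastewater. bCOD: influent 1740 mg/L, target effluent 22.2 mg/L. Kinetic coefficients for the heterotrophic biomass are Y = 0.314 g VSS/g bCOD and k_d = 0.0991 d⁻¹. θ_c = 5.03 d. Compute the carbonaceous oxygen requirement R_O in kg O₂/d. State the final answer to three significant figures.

The observed yield is Y_obs = Y/(1 + k_d·θ_c) = 0.314 / (1 + 0.0991 × 5.03) = 0.314 / 1.498 = 0.2095 g VSS per g bCOD removed.
Q·(S₀ − S) = 589 × (1740 − 22.2) × 10⁻³ = 1012 kg/d removed.
Biomass synthesised: P_X = Y_obs × 1012 = 212.0 kg VSS/d.
R_O = Q·ΔS − 1.42 P_X = 1012 − 301.1 = 710.7 kg O₂/d.

R_O ≈ 711 kg O₂/d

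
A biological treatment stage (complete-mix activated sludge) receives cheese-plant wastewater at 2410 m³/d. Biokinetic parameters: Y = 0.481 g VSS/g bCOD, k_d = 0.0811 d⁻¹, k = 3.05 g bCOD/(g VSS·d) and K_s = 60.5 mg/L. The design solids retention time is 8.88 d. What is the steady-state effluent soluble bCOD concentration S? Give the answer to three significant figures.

For a completely mixed reactor with recycle the Lawrence–McCarty relation gives S = K_s·(1 + k_d·θ_c) / [θ_c·(Y·k − k_d) − 1] = 60.5 × (1 + 0.0811 × 8.88) / [8.88 × (0.481 × 3.05 − 0.0811) − 1] = 104.1 / 11.31 = 9.204 mg/L.

S ≈ 9.20 mg/L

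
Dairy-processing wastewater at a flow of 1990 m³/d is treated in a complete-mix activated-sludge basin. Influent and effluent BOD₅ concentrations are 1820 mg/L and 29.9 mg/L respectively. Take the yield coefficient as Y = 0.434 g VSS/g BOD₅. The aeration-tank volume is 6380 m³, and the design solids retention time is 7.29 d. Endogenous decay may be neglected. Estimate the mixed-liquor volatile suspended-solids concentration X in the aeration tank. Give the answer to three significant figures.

X ≈ 1770 mg/L

X = Y·Q·ΔS·θ_c / V = 0.434 × 1990 × (1820 − 29.9) × 7.29 / 6380 = 1767 mg/L.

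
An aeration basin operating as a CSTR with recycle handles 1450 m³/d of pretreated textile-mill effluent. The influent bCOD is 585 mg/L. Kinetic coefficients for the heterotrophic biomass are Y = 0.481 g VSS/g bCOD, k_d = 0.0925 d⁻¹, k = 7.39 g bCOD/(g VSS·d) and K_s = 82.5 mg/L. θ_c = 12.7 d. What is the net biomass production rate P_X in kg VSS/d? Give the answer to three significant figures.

From the Monod/SRT balance for a CMAS, S = K_s·(1+k_d θ_c)/[θ_c·(Y k − k_d) − 1] = 82.5 × (1 + 0.0925 × 12.7) / [12.7 × (0.481 × 7.39 − 0.0925) − 1] = 179.4 / 42.97 = 4.176 mg/L.
Y_obs = Y / (1 + k_d θ_c) = 0.481 / (1 + 0.0925 × 12.7) = 0.481 / 2.175 = 0.2212.
Q·(S₀ − S) = 1450 × (585 − 4.18) × 10⁻³ = 842.2 kg/d removed.
So the net sludge growth is P_X = 0.2212 × 842.2 = 186.3 kg VSS/d.

P_X ≈ 186 kg VSS/d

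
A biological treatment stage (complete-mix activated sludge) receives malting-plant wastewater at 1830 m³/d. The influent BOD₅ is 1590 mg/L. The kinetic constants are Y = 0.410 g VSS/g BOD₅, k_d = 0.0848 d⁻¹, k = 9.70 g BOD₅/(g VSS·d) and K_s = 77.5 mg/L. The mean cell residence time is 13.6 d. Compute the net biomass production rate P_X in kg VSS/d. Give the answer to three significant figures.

P_X ≈ 553 kg VSS/d

From the Monod/SRT balance for a CMAS, S = K_s·(1+k_d θ_c)/[θ_c·(Y k − k_d) − 1] = 77.5 × (1 + 0.0848 × 13.6) / [13.6 × (0.410 × 9.70 − 0.0848) − 1] = 166.9 / 51.93 = 3.213 mg/L.
Observed yield with endogenous decay: Y_obs = Y / (1 + k_d·θ_c) = 0.410 / (1 + 0.0848 × 13.6) = 0.410 / 2.153 = 0.1904 g VSS/g BOD₅.
Substrate removed = Q·(S₀ − S) = 1830 m³/d × (1590 − 3.21) g/m³ = 2.9×10^6 g/d = 2904 kg/d.
Net biomass production P_X = Y_obs × Q·(S₀ − S) = 0.1904 × 2904 = 552.9 kg VSS/d.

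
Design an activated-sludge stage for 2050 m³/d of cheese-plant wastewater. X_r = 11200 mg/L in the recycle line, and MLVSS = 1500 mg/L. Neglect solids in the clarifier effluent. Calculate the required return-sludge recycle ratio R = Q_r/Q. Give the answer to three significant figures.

R ≈ 0.155

Solids balance on the clarifier gives (1+R)X = R·X_r, so R = X/(X_r − X) = 1500 / (11200 − 1500) = 0.1546.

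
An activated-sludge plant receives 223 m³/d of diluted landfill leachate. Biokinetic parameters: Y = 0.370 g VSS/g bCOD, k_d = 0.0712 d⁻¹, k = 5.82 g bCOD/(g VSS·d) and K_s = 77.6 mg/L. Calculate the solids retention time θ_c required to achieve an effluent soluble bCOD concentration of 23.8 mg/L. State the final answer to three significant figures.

θ_c ≈ 2.30 d

From 1/θ_c = Y·k·S/(K_s + S) − k_d: Y·k·S/(K_s+S) = 0.370 × 5.82 × 23.8 / (77.6 + 23.8) = 0.5054 d⁻¹.
1/θ_c = 0.5054 − 0.0712 = 0.4342 d⁻¹, so θ_c = 2.303 d.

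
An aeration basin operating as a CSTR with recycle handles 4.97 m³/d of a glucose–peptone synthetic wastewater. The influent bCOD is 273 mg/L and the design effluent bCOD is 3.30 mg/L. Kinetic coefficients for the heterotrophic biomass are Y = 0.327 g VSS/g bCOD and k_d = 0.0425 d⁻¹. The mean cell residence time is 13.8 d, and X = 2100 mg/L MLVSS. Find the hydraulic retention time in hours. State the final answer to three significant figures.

τ ≈ 8.77 h

Rearranging the biomass balance for a CMAS with decay, V = Y·Q·ΔS·θ_c / [X·(1+k_d θ_c)] = 0.327 × 4.97 × (273 − 3.30) × 13.8 / [2100 × (1 + 0.0425 × 13.8)] = 6.05×10^3 / 3332 = 1.816 m³.
Hydraulic retention time τ = V/Q = 1.816 / 4.97 = 0.3653 d = 8.767 h.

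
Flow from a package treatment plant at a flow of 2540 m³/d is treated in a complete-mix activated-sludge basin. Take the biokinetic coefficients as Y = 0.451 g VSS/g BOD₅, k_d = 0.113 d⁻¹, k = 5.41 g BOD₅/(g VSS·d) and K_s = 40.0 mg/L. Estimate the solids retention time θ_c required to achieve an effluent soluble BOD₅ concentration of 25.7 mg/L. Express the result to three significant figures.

At the target effluent, Y k S/(K_s+S) = 0.451×5.41×25.7/65.70 = 0.9544 d⁻¹.
θ_c = 1/(μ − k_d) = 1/(0.9544 − 0.113) = 1/0.8414 = 1.188 d.

θ_c ≈ 1.19 d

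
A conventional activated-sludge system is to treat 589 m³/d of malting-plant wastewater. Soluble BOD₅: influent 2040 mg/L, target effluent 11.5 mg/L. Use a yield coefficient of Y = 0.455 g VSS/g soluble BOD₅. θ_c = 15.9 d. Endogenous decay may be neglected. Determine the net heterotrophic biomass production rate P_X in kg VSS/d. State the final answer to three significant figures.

P_X ≈ 544 kg VSS/d

With endogenous decay neglected, the observed yield equals the true yield: Y_obs = Y = 0.455 g VSS/g soluble BOD₅.
ΔS = 2040 − 11.5 = 2028 mg/L, so the substrate removal rate is 589 × 2028/1000 = 1195 kg soluble BOD₅/d.
Net biomass production P_X = Y_obs × Q·(S₀ − S) = 0.4550 × 1195 = 543.6 kg VSS/d.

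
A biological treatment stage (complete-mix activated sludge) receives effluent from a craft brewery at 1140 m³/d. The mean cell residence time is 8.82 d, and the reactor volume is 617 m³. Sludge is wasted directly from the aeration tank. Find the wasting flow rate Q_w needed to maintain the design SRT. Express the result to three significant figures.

With mixed-liquor wasting, θ_c = V/Q_w, so Q_w = V/θ_c = 617.0/8.82 = 69.95 m³/d.

Q_w ≈ 70.0 m³/d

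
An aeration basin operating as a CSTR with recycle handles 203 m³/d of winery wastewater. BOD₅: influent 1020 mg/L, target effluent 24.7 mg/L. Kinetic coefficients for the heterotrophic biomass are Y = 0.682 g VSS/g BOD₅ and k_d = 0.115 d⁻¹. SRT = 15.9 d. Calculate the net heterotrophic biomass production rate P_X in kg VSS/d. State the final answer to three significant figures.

The observed yield is Y_obs = Y/(1 + k_d·θ_c) = 0.682 / (1 + 0.115 × 15.9) = 0.682 / 2.829 = 0.2411 g VSS per g BOD₅ removed.
ΔS = 1020 − 24.7 = 995.3 mg/L, so the substrate removal rate is 203 × 995.3/1000 = 202.0 kg BOD₅/d.
Net biomass production P_X = Y_obs × Q·(S₀ − S) = 0.2411 × 202.0 = 48.72 kg VSS/d.

P_X ≈ 48.7 kg VSS/d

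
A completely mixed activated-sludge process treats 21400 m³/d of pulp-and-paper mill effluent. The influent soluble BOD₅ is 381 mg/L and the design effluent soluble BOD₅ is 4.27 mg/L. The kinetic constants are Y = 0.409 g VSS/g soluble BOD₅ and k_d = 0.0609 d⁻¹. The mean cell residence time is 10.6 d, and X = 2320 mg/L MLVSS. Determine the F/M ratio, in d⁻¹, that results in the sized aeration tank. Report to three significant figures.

Steady-state biomass mass balance: V·X·(1 + k_d·θ_c) = Y·Q·(S₀ − S)·θ_c, so V = 0.409 × 21400 × (381 − 4.27) × 10.6 / [2320 × (1 + 0.0609 × 10.6)] = 3.5×10^7 / 3818 = 9155 m³.
F/M = applied load / biomass = Q·S₀/(V·X) = 21400 × 381 / (9155 × 2320) = 0.3839 d⁻¹.

F/M ≈ 0.384 d⁻¹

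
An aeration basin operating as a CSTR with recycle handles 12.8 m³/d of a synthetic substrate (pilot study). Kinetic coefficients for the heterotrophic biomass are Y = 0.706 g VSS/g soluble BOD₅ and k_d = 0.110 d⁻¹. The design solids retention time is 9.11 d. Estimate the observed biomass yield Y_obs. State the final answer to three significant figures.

The observed yield is Y_obs = Y/(1 + k_d·θ_c) = 0.706 / (1 + 0.110 × 9.11) = 0.706 / 2.002 = 0.3526 g VSS per g soluble BOD₅ removed.

Y_obs ≈ 0.353 g VSS/g soluble BOD₅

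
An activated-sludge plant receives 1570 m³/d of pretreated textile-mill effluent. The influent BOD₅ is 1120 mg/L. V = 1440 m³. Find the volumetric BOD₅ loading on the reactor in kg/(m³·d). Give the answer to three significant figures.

L_v ≈ 1.22 kg BOD₅/(m³·d)

Applied BOD₅ load per unit volume = Q·S₀/V = (1570 × 1120/1000)/1440 = 1.221 kg BOD₅·m⁻³·d⁻¹.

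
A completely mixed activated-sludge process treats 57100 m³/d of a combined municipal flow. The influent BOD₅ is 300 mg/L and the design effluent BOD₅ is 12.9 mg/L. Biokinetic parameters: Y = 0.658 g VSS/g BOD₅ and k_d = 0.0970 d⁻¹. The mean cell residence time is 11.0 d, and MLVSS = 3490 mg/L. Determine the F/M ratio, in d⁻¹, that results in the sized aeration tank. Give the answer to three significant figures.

F/M ≈ 0.298 d⁻¹

From the SRT design equation V = Y Q (S₀−S) θ_c / [X (1 + k_d θ_c)] = 0.658 × 57100 × (300 − 12.9) × 11.0 / [3490 × (1 + 0.0970 × 11.0)] = 1.19×10^8 / 7214 = 16448 m³.
Food-to-microorganism ratio F/M = Q S₀ / (V X) = 57100 × 300 / (16448 × 3490) = 0.2984 d⁻¹.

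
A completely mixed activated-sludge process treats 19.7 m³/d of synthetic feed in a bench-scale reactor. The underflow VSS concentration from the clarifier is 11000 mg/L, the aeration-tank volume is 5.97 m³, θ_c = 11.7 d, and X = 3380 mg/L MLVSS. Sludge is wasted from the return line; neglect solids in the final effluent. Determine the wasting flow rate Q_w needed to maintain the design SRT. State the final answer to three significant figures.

Q_w ≈ 0.157 m³/d

Wasting from the return line (neglecting effluent solids): Q_w = V·X / (θ_c·X_r) = 5.970 × 3380 / (11.7 × 11000) = 0.1568 m³/d.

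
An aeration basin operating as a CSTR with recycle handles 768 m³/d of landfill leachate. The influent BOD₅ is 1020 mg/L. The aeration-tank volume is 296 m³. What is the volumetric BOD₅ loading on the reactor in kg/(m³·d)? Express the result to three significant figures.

Volumetric loading L_v = Q·S₀ / V = 768 × 1020 g/m³ / 296.0 m³ = 2646 g/(m³·d) = 2.646 kg BOD₅/(m³·d).

L_v ≈ 2.65 kg BOD₅/(m³·d)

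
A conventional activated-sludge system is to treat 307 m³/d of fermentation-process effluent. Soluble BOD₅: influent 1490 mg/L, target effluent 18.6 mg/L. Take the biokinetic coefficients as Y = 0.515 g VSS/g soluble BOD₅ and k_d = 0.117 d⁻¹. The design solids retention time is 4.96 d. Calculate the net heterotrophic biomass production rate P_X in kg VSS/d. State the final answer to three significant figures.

P_X ≈ 147 kg VSS/d

Observed yield with endogenous decay: Y_obs = Y / (1 + k_d·θ_c) = 0.515 / (1 + 0.117 × 4.96) = 0.515 / 1.580 = 0.3259 g VSS/g soluble BOD₅.
Substrate removed = Q·(S₀ − S) = 307 m³/d × (1490 − 18.6) g/m³ = 4.52×10^5 g/d = 451.7 kg/d.
So the net sludge growth is P_X = 0.3259 × 451.7 = 147.2 kg VSS/d.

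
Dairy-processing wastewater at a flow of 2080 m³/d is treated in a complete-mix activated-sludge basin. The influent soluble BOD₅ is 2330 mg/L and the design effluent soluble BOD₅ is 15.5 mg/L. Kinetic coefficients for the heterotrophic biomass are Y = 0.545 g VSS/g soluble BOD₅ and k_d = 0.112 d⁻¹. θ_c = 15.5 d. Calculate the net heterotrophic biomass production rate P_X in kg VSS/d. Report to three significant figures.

Observed yield with endogenous decay: Y_obs = Y / (1 + k_d·θ_c) = 0.545 / (1 + 0.112 × 15.5) = 0.545 / 2.736 = 0.1992 g VSS/g soluble BOD₅.
Q·(S₀ − S) = 2080 × (2330 − 15.5) × 10⁻³ = 4814 kg/d removed.
Biomass produced: P_X = Y_obs·Q·ΔS = 0.1992 × 4814 ≈ 959.0 kg VSS/d.

P_X ≈ 959 kg VSS/d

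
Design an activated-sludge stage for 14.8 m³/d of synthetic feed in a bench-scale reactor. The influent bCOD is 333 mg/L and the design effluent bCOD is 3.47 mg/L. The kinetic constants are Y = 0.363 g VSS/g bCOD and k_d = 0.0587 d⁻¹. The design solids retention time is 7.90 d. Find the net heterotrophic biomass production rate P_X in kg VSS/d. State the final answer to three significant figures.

Y_obs = Y / (1 + k_d θ_c) = 0.363 / (1 + 0.0587 × 7.90) = 0.363 / 1.464 = 0.2480.
Mass of bCOD removed per day: Q(S₀ − S) = 14.8 × 329.5 g/m³ = 4.877 kg/d.
Net biomass production P_X = Y_obs × Q·(S₀ − S) = 0.2480 × 4.877 = 1.209 kg VSS/d.

P_X ≈ 1.21 kg VSS/d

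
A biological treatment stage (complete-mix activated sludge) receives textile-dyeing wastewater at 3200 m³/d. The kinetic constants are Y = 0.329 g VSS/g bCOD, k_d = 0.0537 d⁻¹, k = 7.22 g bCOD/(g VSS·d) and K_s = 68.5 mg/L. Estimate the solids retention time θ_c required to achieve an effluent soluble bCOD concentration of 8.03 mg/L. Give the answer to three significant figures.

At the target effluent, Y k S/(K_s+S) = 0.329×7.22×8.03/76.53 = 0.2492 d⁻¹.
1/θ_c = 0.2492 − 0.0537 = 0.1955 d⁻¹, so θ_c = 5.114 d.

θ_c ≈ 5.11 d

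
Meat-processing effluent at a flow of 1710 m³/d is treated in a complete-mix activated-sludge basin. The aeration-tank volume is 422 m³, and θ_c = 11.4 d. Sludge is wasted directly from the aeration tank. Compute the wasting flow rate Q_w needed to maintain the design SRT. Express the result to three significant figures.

Wasting from the aeration tank: Q_w = V / θ_c = 422.0 / 11.4 = 37.02 m³/d.

Q_w ≈ 37.0 m³/d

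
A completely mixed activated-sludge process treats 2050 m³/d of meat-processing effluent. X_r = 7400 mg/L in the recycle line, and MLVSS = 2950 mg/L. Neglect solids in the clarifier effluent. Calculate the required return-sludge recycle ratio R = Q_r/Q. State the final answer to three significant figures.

Solids balance on the clarifier gives (1+R)X = R·X_r, so R = X/(X_r − X) = 2950 / (7400 − 2950) = 0.6629.

R ≈ 0.663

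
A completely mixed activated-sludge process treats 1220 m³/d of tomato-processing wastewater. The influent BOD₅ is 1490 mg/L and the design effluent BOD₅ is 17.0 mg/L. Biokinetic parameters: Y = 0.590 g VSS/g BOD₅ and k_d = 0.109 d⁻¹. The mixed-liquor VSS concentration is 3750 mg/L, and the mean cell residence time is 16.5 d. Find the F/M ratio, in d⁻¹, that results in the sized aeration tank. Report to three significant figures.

From the SRT design equation V = Y Q (S₀−S) θ_c / [X (1 + k_d θ_c)] = 0.590 × 1220 × (1490 − 17.0) × 16.5 / [3750 × (1 + 0.109 × 16.5)] = 1.75×10^7 / 10494 = 1667 m³.
F/M = Q·S₀ / (V·X) = 1220 × 1490 / (1667 × 3750) = 0.2908 g BOD₅·(g VSS·d)⁻¹.

F/M ≈ 0.291 d⁻¹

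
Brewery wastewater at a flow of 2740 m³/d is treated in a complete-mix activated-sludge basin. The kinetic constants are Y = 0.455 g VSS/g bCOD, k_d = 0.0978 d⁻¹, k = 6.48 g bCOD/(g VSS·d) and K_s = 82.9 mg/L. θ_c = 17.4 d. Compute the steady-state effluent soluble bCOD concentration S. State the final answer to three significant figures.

S ≈ 4.61 mg/L

Effluent substrate depends only on kinetics and SRT: S = K_s(1 + k_d θ_c) / [θ_c(Yk − k_d) − 1] = 82.9 × (1 + 0.0978 × 17.4) / [17.4 × (0.455 × 6.48 − 0.0978) − 1] = 224.0 / 48.60 = 4.608 mg/L.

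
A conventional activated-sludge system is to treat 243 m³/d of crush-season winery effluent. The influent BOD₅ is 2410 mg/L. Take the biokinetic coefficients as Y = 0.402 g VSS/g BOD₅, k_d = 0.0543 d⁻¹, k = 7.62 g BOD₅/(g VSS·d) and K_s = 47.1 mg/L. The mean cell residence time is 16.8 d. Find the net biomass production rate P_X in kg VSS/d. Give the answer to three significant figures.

P_X ≈ 123 kg VSS/d

From the Monod/SRT balance for a CMAS, S = K_s·(1+k_d θ_c)/[θ_c·(Y k − k_d) − 1] = 47.1 × (1 + 0.0543 × 16.8) / [16.8 × (0.402 × 7.62 − 0.0543) − 1] = 90.07 / 49.55 = 1.818 mg/L.
The observed yield is Y_obs = Y/(1 + k_d·θ_c) = 0.402 / (1 + 0.0543 × 16.8) = 0.402 / 1.912 = 0.2102 g VSS per g BOD₅ removed.
Mass of BOD₅ removed per day: Q(S₀ − S) = 243 × 2408 g/m³ = 585.2 kg/d.
P_X = Y_obs · Q(S₀ − S) = 0.2102 × 585.2 = 123.0 kg VSS/d.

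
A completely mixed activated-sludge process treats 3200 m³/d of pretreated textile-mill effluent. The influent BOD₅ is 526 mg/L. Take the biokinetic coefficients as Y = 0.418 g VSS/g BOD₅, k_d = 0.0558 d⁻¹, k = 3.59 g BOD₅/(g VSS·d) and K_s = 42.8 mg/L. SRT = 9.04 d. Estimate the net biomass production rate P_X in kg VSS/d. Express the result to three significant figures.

P_X ≈ 463 kg VSS/d

For a completely mixed reactor with recycle the Lawrence–McCarty relation gives S = K_s·(1 + k_d·θ_c) / [θ_c·(Y·k − k_d) − 1] = 42.8 × (1 + 0.0558 × 9.04) / [9.04 × (0.418 × 3.59 − 0.0558) − 1] = 64.39 / 12.06 = 5.339 mg/L.
The observed yield is Y_obs = Y/(1 + k_d·θ_c) = 0.418 / (1 + 0.0558 × 9.04) = 0.418 / 1.504 = 0.2778 g VSS per g BOD₅ removed.
ΔS = 526 − 5.34 = 520.7 mg/L, so the substrate removal rate is 3200 × 520.7/1000 = 1666 kg BOD₅/d.
Net biomass production P_X = Y_obs × Q·(S₀ − S) = 0.2778 × 1666 = 462.9 kg VSS/d.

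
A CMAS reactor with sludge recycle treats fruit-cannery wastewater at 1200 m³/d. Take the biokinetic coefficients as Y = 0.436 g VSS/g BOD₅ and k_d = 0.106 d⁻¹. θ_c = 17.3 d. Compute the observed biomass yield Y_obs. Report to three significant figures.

The observed yield is Y_obs = Y/(1 + k_d·θ_c) = 0.436 / (1 + 0.106 × 17.3) = 0.436 / 2.834 = 0.1539 g VSS per g BOD₅ removed.

Y_obs ≈ 0.154 g VSS/g BOD₅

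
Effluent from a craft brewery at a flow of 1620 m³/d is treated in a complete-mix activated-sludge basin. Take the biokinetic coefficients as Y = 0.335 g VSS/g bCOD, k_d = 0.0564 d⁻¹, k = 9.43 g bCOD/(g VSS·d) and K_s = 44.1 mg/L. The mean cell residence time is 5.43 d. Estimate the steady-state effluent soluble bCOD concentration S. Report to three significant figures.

S ≈ 3.64 mg/L

From the Monod/SRT balance for a CMAS, S = K_s·(1+k_d θ_c)/[θ_c·(Y k − k_d) − 1] = 44.1 × (1 + 0.0564 × 5.43) / [5.43 × (0.335 × 9.43 − 0.0564) − 1] = 57.61 / 15.85 = 3.635 mg/L.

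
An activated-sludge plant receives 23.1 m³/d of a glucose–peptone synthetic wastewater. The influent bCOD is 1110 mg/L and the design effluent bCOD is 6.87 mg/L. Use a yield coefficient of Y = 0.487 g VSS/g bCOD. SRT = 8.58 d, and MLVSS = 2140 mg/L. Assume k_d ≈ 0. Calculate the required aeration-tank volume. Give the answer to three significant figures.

V ≈ 49.8 m³

With k_d = 0 the design equation reduces to V = Y Q (S₀−S) θ_c / X = 0.487 × 23.1 × (1110 − 6.87) × 8.58 / 2140 = 49.76 m³.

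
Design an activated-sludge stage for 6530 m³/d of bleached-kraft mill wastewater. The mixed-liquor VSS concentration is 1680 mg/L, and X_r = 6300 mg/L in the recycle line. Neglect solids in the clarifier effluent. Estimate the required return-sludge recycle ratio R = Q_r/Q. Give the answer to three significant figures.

Solids balance on the clarifier gives (1+R)X = R·X_r, so R = X/(X_r − X) = 1680 / (6300 − 1680) = 0.3636.

R ≈ 0.364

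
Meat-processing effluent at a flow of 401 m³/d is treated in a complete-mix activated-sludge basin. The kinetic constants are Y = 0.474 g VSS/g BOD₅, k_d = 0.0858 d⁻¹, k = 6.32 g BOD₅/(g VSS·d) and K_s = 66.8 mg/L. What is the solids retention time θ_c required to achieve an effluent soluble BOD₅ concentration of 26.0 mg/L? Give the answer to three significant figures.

θ_c ≈ 1.33 d

At the target effluent, Y k S/(K_s+S) = 0.474×6.32×26.0/92.80 = 0.8393 d⁻¹.
Then 1/θ_c = μ − k_d = 0.8393 − 0.0858 = 0.7535 d⁻¹, giving θ_c = 1.327 d.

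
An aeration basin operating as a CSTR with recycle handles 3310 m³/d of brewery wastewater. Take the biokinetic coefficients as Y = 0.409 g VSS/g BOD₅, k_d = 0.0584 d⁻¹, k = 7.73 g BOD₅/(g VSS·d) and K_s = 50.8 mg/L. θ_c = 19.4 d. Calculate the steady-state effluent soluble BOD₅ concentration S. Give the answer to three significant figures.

For a completely mixed reactor with recycle the Lawrence–McCarty relation gives S = K_s·(1 + k_d·θ_c) / [θ_c·(Y·k − k_d) − 1] = 50.8 × (1 + 0.0584 × 19.4) / [19.4 × (0.409 × 7.73 − 0.0584) − 1] = 108.4 / 59.20 = 1.830 mg/L.

S ≈ 1.83 mg/L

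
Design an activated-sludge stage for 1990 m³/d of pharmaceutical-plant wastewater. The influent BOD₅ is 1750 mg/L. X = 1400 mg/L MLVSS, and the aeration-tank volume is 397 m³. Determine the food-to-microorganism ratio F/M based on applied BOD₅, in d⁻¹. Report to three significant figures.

F/M ≈ 6.27 d⁻¹

F/M = Q·S₀ / (V·X) = 1990 × 1750 / (397.0 × 1400) = 6.266 g BOD₅·(g VSS·d)⁻¹.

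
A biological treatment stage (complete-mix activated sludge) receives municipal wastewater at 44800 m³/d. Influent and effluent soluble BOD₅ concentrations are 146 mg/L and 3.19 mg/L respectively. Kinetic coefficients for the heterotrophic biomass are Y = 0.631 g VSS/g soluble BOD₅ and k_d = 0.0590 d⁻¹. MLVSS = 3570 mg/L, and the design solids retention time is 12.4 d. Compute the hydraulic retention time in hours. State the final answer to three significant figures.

τ ≈ 4.34 h

From the SRT design equation V = Y Q (S₀−S) θ_c / [X (1 + k_d θ_c)] = 0.631 × 44800 × (146 − 3.19) × 12.4 / [3570 × (1 + 0.0590 × 12.4)] = 5.01×10^7 / 6182 = 8098 m³.
HRT = V/Q = 8098 m³ / 44800 m³·d⁻¹ = 0.1808 d × 24 = 4.338 h.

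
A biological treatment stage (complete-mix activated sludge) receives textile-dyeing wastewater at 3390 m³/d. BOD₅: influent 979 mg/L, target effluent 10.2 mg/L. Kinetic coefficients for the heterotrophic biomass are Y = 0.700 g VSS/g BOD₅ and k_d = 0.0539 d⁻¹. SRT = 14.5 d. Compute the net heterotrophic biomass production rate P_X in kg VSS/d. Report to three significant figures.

Observed yield with endogenous decay: Y_obs = Y / (1 + k_d·θ_c) = 0.700 / (1 + 0.0539 × 14.5) = 0.700 / 1.782 = 0.3929 g VSS/g BOD₅.
Substrate removed = Q·(S₀ − S) = 3390 m³/d × (979 − 10.2) g/m³ = 3.28×10^6 g/d = 3284 kg/d.
So the net sludge growth is P_X = 0.3929 × 3284 = 1290 kg VSS/d.

P_X ≈ 1290 kg VSS/d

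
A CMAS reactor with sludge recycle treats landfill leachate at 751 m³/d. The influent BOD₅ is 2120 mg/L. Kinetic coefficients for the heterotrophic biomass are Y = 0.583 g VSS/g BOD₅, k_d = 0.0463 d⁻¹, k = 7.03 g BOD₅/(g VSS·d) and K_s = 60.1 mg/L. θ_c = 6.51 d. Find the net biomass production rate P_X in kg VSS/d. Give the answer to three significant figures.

P_X ≈ 712 kg VSS/d

From the Monod/SRT balance for a CMAS, S = K_s·(1+k_d θ_c)/[θ_c·(Y k − k_d) − 1] = 60.1 × (1 + 0.0463 × 6.51) / [6.51 × (0.583 × 7.03 − 0.0463) − 1] = 78.21 / 25.38 = 3.082 mg/L.
Correct the yield for decay: Y_obs = Y/(1 + k_d θ_c) = 0.583 / (1 + 0.0463 × 6.51) = 0.583 / 1.301 = 0.4480.
ΔS = 2120 − 3.08 = 2117 mg/L, so the substrate removal rate is 751 × 2117/1000 = 1590 kg BOD₅/d.
Biomass produced: P_X = Y_obs·Q·ΔS = 0.4480 × 1590 ≈ 712.2 kg VSS/d.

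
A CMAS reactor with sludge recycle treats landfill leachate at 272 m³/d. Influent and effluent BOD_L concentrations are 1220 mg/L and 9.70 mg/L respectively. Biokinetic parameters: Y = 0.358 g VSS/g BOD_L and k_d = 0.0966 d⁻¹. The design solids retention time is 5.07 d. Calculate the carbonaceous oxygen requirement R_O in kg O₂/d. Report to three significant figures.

Observed yield with endogenous decay: Y_obs = Y / (1 + k_d·θ_c) = 0.358 / (1 + 0.0966 × 5.07) = 0.358 / 1.490 = 0.2403 g VSS/g BOD_L.
Mass of BOD_L removed per day: Q(S₀ − S) = 272 × 1210 g/m³ = 329.2 kg/d.
P_X = Y_obs·Q·(S₀ − S) = 0.2403 × 329.2 = 79.11 kg VSS/d.
R_O = Q·(S₀ − S) − 1.42·P_X = 329.2 − 1.42 × 79.11 = 216.9 kg O₂/d.

R_O ≈ 217 kg O₂/d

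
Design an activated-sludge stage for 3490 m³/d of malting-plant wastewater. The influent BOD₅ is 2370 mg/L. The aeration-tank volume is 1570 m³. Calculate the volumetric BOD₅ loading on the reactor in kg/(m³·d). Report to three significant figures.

Applied BOD₅ load per unit volume = Q·S₀/V = (3490 × 2370/1000)/1570 = 5.268 kg BOD₅·m⁻³·d⁻¹.

L_v ≈ 5.27 kg BOD₅/(m³·d)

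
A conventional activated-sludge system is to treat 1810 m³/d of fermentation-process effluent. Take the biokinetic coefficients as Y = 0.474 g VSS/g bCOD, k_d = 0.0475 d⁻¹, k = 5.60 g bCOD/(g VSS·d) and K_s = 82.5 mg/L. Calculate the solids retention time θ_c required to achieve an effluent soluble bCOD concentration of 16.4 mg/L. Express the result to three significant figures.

Specific growth rate at S = 16.4 mg/L: μ = YkS/(K_s+S) = 0.474·5.60·16.4/(82.5+16.4) = 0.4402 d⁻¹.
1/θ_c = 0.4402 − 0.0475 = 0.3927 d⁻¹, so θ_c = 2.547 d.

θ_c ≈ 2.55 d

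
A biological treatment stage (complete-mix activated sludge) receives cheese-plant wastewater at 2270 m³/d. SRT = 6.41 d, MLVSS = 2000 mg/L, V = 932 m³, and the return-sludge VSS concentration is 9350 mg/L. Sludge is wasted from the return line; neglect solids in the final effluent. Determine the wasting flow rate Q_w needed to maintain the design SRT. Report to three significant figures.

Wasting from the return line (neglecting effluent solids): Q_w = V·X / (θ_c·X_r) = 932.0 × 2000 / (6.41 × 9350) = 31.10 m³/d.

Q_w ≈ 31.1 m³/d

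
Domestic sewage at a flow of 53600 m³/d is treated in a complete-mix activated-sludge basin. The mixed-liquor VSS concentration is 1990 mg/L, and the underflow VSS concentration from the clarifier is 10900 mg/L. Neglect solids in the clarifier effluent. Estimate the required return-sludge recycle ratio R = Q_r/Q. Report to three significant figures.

Solids balance on the clarifier gives (1+R)X = R·X_r, so R = X/(X_r − X) = 1990 / (10900 − 1990) = 0.2233.

R ≈ 0.223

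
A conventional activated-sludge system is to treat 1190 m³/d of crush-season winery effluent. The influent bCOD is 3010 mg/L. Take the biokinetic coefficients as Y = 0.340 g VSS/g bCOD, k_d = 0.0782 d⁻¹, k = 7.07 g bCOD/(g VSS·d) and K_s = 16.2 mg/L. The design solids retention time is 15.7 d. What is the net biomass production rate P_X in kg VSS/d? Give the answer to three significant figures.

P_X ≈ 546 kg VSS/d

From the Monod/SRT balance for a CMAS, S = K_s·(1+k_d θ_c)/[θ_c·(Y k − k_d) − 1] = 16.2 × (1 + 0.0782 × 15.7) / [15.7 × (0.340 × 7.07 − 0.0782) − 1] = 36.09 / 35.51 = 1.016 mg/L.
Y_obs = Y / (1 + k_d θ_c) = 0.340 / (1 + 0.0782 × 15.7) = 0.340 / 2.228 = 0.1526.
Mass of bCOD removed per day: Q(S₀ − S) = 1190 × 3009 g/m³ = 3581 kg/d.
Net biomass production P_X = Y_obs × Q·(S₀ − S) = 0.1526 × 3581 = 546.5 kg VSS/d.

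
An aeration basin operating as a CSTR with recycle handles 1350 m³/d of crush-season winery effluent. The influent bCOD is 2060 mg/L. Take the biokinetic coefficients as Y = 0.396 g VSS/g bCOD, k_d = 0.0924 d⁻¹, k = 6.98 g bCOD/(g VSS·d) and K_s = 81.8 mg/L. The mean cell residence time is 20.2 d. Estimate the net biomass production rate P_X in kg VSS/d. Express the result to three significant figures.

P_X ≈ 383 kg VSS/d

Effluent substrate depends only on kinetics and SRT: S = K_s(1 + k_d θ_c) / [θ_c(Yk − k_d) − 1] = 81.8 × (1 + 0.0924 × 20.2) / [20.2 × (0.396 × 6.98 − 0.0924) − 1] = 234.5 / 52.97 = 4.427 mg/L.
The observed yield is Y_obs = Y/(1 + k_d·θ_c) = 0.396 / (1 + 0.0924 × 20.2) = 0.396 / 2.866 = 0.1381 g VSS per g bCOD removed.
Substrate removed = Q·(S₀ − S) = 1350 m³/d × (2060 − 4.43) g/m³ = 2.78×10^6 g/d = 2775 kg/d.
P_X = Y_obs · Q(S₀ − S) = 0.1381 × 2775 = 383.4 kg VSS/d.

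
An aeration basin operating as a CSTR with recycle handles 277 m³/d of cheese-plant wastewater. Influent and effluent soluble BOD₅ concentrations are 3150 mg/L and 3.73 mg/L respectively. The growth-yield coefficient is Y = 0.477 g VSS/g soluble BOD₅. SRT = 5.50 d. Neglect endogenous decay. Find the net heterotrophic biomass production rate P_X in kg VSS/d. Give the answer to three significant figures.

P_X ≈ 416 kg VSS/d

Since k_d ≈ 0, Y_obs = Y = 0.477 g VSS/g soluble BOD₅.
Substrate removed = Q·(S₀ − S) = 277 m³/d × (3150 − 3.73) g/m³ = 8.72×10^5 g/d = 871.5 kg/d.
Biomass produced: P_X = Y_obs·Q·ΔS = 0.4770 × 871.5 ≈ 415.7 kg VSS/d.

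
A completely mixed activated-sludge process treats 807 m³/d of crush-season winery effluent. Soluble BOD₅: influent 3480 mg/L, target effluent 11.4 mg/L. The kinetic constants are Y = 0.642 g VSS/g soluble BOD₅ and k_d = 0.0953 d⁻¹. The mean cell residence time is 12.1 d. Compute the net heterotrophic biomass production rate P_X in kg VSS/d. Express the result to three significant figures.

Y_obs = Y / (1 + k_d θ_c) = 0.642 / (1 + 0.0953 × 12.1) = 0.642 / 2.153 = 0.2982.
Q·(S₀ − S) = 807 × (3480 − 11.4) × 10⁻³ = 2799 kg/d removed.
So the net sludge growth is P_X = 0.2982 × 2799 = 834.6 kg VSS/d.

P_X ≈ 835 kg VSS/d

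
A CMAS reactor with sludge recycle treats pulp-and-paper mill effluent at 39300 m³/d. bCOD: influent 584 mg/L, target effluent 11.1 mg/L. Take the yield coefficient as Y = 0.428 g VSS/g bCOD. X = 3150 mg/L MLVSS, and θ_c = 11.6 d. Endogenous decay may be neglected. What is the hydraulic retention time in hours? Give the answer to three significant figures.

With k_d = 0 the design equation reduces to V = Y Q (S₀−S) θ_c / X = 0.428 × 39300 × (584 − 11.1) × 11.6 / 3150 = 35486 m³.
τ = V/Q = 35486/39300 = 0.9030 d, or 21.67 h.

τ ≈ 21.7 h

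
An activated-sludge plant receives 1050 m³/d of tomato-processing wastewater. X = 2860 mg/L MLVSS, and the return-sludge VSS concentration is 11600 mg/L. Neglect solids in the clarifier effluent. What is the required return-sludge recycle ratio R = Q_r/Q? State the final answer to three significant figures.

Solids balance on the clarifier gives (1+R)X = R·X_r, so R = X/(X_r − X) = 2860 / (11600 − 2860) = 0.3272.

R ≈ 0.327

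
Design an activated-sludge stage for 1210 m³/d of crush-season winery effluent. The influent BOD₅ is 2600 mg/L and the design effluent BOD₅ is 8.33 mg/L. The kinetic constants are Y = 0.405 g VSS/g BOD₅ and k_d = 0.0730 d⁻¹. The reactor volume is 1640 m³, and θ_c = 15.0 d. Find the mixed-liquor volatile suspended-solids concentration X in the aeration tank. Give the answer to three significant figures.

X ≈ 5540 mg/L

X = Y·Q·ΔS·θ_c / [V·(1 + k_d θ_c)] = 0.405 × 1210 × (2600 − 8.33) × 15.0 / [1640 × (1 + 0.0730 × 15.0)] = 5545 mg/L.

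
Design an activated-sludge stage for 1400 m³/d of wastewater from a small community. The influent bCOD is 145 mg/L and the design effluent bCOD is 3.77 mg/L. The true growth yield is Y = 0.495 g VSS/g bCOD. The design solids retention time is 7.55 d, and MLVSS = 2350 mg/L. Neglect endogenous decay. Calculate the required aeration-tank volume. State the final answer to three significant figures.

V·X = Y·Q·ΔS·θ_c gives V = 0.495 × 1400 × (145 − 3.77) × 7.55 / 2350 = 314.4 m³.

V ≈ 314 m³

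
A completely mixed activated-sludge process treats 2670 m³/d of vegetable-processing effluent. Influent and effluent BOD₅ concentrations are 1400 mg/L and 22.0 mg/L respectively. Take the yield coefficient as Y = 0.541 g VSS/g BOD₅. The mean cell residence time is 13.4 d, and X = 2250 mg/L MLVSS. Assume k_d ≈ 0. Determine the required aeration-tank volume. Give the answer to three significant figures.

V·X = Y·Q·ΔS·θ_c gives V = 0.541 × 2670 × (1400 − 22.0) × 13.4 / 2250 = 11854 m³.

V ≈ 11900 m³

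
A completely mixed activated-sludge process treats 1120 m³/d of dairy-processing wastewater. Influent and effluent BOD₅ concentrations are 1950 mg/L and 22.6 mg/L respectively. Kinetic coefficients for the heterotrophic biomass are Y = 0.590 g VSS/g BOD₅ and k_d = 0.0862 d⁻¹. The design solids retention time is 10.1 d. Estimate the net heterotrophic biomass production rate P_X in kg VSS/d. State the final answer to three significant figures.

Correct the yield for decay: Y_obs = Y/(1 + k_d θ_c) = 0.590 / (1 + 0.0862 × 10.1) = 0.590 / 1.871 = 0.3154.
Mass of BOD₅ removed per day: Q(S₀ − S) = 1120 × 1927 g/m³ = 2159 kg/d.
So the net sludge growth is P_X = 0.3154 × 2159 = 680.9 kg VSS/d.

P_X ≈ 681 kg VSS/d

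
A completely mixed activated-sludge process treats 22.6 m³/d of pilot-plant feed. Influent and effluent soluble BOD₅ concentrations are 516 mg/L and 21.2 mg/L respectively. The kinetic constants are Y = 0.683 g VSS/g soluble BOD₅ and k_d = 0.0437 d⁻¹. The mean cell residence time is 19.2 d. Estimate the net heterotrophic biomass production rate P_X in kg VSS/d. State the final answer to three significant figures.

The observed yield is Y_obs = Y/(1 + k_d·θ_c) = 0.683 / (1 + 0.0437 × 19.2) = 0.683 / 1.839 = 0.3714 g VSS per g soluble BOD₅ removed.
Q·(S₀ − S) = 22.6 × (516 − 21.2) × 10⁻³ = 11.18 kg/d removed.
P_X = Y_obs · Q(S₀ − S) = 0.3714 × 11.18 = 4.153 kg VSS/d.

P_X ≈ 4.15 kg VSS/d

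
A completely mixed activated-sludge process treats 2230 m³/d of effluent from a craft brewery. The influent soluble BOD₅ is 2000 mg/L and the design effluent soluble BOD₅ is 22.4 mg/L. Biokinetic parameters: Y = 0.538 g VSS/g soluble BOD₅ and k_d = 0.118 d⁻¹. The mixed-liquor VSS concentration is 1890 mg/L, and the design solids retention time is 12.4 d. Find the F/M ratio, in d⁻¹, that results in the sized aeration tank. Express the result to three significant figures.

F/M ≈ 0.373 d⁻¹

Rearranging the biomass balance for a CMAS with decay, V = Y·Q·ΔS·θ_c / [X·(1+k_d θ_c)] = 0.538 × 2230 × (2000 − 22.4) × 12.4 / [1890 × (1 + 0.118 × 12.4)] = 2.94×10^7 / 4655 = 6320 m³.
Food-to-microorganism ratio F/M = Q S₀ / (V X) = 2230 × 2000 / (6320 × 1890) = 0.3734 d⁻¹.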